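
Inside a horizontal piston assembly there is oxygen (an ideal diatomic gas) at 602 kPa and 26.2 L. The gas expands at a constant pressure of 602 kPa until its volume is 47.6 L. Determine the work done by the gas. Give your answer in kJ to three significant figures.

W ≈ 12.9 kJ

Isobaric: W = P ΔV.
W = (602 kPa)(47.6 − 26.2 L) = (602)(21.4) = 12883 J.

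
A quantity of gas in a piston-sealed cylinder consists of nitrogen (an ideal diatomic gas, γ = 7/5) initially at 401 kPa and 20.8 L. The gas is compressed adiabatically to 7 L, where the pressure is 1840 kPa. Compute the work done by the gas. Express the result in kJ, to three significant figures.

W ≈ -11.3 kJ

Adiabatic: W = (P₁V₁ − P₂V₂)/(γ − 1) with γ = 7/5.
P₁V₁ = 8341 J, P₂V₂ = 12880 J.
W = (8341 − 12880) / 0.4 = -11348 J.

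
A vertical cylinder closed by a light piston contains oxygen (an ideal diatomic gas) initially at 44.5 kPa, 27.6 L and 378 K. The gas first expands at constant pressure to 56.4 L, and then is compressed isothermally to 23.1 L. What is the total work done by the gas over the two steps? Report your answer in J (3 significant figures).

W_total ≈ -959 J

Step 1 (isobaric): W = PΔV = (44.5 kPa)(56.4 − 27.6 L) = 1282 J.
After step 1: P = 44.5 kPa, V = 56.4 L, T = 772.4 K.
Step 2 (isothermal): W = P₁V₁ ln(V₂/V₁) = (2510) ln(23.1/56.4) = -2240 J.
W_total = 1282 − 2240 = -958.7 J.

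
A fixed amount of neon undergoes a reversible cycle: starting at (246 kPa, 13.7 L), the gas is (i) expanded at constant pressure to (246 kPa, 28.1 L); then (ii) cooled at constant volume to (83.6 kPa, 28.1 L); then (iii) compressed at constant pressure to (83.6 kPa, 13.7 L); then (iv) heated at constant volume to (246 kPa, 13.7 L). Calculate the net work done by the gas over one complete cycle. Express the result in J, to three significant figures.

W_net ≈ 2340 J

Constant-volume legs do no work.
W(i) = (246)(28.1 − 13.7) = 3542 J; W(iii) = (83.6)(13.7 − 28.1) = -1204 J.
W_net = 3542 − 1204 = 2339 J (the clockwise enclosed area).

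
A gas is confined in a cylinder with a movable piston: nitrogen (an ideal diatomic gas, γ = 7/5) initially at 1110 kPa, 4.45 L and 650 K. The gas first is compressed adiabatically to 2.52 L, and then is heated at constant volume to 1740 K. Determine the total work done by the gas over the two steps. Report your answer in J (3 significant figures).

Step 1 (adiabatic): W = (P₁V₁ − P₂V₂)/(γ−1) = (4940 − 6201)/0.4 = -3154 J.
Step 2 (isochoric): W = 0 (constant volume).
W_total = -3154 + 0 = -3154 J.

W_total ≈ -3150 J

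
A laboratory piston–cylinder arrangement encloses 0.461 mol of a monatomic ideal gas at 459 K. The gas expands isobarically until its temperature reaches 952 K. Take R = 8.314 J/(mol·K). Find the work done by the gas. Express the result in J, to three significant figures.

Isobaric: W = P ΔV = nR ΔT.
W = (0.461)(8.314)(952 − 459) = 1890 J.

W ≈ 1890 J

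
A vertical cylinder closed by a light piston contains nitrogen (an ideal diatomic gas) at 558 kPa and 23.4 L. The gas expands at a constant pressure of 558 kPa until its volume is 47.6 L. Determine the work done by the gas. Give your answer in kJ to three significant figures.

Isobaric: W = P ΔV.
W = (558 kPa)(47.6 − 23.4 L) = (558)(24.2) = 13504 J.

W ≈ 13.5 kJ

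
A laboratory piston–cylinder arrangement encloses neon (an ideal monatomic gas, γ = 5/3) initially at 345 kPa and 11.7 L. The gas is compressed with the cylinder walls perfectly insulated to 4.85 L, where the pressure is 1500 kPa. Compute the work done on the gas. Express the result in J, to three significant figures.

Adiabatic: W = (P₁V₁ − P₂V₂)/(γ − 1) with γ = 5/3.
P₁V₁ = 4036 J, P₂V₂ = 7275 J.
W = (4036 − 7275) / 0.6667 = -4858 J.
Work on gas = −W_by = 4858 J.

W ≈ 4860 J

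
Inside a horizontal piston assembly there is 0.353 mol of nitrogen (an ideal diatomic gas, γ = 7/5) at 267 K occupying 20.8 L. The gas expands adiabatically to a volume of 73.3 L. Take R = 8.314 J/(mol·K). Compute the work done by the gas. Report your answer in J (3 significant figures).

W ≈ 775 J

Adiabatic: TV^(γ−1) = const with γ = 7/5.
T₂ = T₁ (V₁/V₂)^(γ−1) = 267 × (20.8/73.3)^0.4 = 267 × 0.6042 = 161.3 K.
W_by = nCᵥ(T₁ − T₂) = (0.353)(20.79)(267 − 161.3) = 775.4 J.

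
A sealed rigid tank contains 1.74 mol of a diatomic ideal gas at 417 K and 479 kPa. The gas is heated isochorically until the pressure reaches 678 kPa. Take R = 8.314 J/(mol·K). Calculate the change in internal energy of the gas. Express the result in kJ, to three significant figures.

ΔU ≈ 6.27 kJ

Constant volume ⇒ W = 0, so Q = ΔU = nCᵥΔT with Cᵥ = 5R/2 = 20.79 J/(mol·K).
At constant V, T₂/T₁ = P₂/P₁ ⇒ ΔT = T₁(P₂/P₁ − 1) = 417·(678/479 − 1) = 173.2 K.
ΔU = (1.74)(20.79)(173.2) = 6265 J.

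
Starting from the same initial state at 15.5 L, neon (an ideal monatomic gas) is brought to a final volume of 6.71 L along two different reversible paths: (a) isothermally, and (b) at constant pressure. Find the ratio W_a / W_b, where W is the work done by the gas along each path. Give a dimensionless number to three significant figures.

W_a / W_b ≈ 1.48

Path (a) isothermal: W = P₁V₁ ln(V₂/V₁) → W_a/(P₁V₁) = -0.8372.
Path (b) isobaric: W = P₁(V₂ − V₁) → W_b/(P₁V₁) = -0.5671.
W_a / W_b = -0.8372 / -0.5671 = 1.476.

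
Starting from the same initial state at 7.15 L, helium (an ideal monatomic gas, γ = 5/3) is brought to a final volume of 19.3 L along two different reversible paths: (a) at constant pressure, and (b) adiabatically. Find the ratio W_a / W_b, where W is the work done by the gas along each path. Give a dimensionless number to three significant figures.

Path (a) isobaric: W = P₁(V₂ − V₁) → W_a/(P₁V₁) = 1.699.
Path (b) adiabatic: W = P₁V₁(1 − (V₁/V₂)^(γ−1))/(γ−1) → W_b/(P₁V₁) = 0.7263.
W_a / W_b = 1.699 / 0.7263 = 2.34.

W_a / W_b ≈ 2.34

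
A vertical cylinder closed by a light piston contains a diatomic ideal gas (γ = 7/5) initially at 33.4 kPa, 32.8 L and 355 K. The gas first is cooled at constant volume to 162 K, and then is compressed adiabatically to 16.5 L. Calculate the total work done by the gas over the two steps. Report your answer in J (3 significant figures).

Step 1 (isochoric): W = 0 (constant volume).
After step 1: P = 15.24 kPa (V unchanged).
Step 2 (adiabatic): W = (P₁V₁ − P₂V₂)/(γ−1) = (499.9 − 658.1)/0.4 = -395.3 J.
W_total = 0 − 395.3 = -395.3 J.

W_total ≈ -395 J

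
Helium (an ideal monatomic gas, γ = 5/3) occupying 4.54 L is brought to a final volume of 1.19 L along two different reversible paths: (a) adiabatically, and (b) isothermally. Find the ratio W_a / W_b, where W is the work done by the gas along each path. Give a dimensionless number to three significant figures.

W_a / W_b ≈ 1.61

Path (a) adiabatic: W = P₁V₁(1 − (V₁/V₂)^(γ−1))/(γ−1) → W_a/(P₁V₁) = -2.162.
Path (b) isothermal: W = P₁V₁ ln(V₂/V₁) → W_b/(P₁V₁) = -1.339.
W_a / W_b = -2.162 / -1.339 = 1.615.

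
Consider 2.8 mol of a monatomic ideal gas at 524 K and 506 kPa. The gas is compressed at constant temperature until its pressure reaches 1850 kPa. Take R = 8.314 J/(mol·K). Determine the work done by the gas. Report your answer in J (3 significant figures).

Isothermal process: W = nRT ln(V₂/V₁) = nRT ln(P₁/P₂).
W = (2.8)(8.314)(524) × ln(506/1850)
  = 12198 × ln(0.2735) = 12198 × -1.296
W_by_gas = -15814 J.

W ≈ -15800 J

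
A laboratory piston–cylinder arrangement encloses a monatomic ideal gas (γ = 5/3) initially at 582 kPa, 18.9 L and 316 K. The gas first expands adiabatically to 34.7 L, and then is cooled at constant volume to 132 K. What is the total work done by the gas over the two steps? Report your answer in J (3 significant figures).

Step 1 (adiabatic): W = (P₁V₁ − P₂V₂)/(γ−1) = (11000 − 7336)/0.667 = 5495 J.
Step 2 (isochoric): W = 0 (constant volume).
W_total = 5495 + 0 = 5495 J.

W_total ≈ 5500 J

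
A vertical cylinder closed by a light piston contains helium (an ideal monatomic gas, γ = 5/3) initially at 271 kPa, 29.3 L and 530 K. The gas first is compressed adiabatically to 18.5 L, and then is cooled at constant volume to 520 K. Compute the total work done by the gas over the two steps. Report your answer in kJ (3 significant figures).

Step 1 (adiabatic): W = (P₁V₁ − P₂V₂)/(γ−1) = (7940 − 10789)/0.667 = -4273 J.
Step 2 (isochoric): W = 0 (constant volume).
W_total = -4273 + 0 = -4273 J.

W_total ≈ -4.27 kJ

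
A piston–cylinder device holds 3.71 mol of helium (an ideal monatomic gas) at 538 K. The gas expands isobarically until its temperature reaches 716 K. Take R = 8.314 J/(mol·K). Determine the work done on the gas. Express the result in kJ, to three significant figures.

Isobaric: W = P ΔV = nR ΔT.
W = (3.71)(8.314)(716 − 538) = 5490 J.
Work on gas = −W_by = -5490 J.

W ≈ -5.49 kJ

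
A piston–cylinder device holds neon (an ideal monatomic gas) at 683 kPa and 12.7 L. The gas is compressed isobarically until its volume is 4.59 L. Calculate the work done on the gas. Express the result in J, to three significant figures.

W ≈ 5540 J

Isobaric: W = P ΔV.
W = (683 kPa)(4.59 − 12.7 L) = (683)(-8.11) = -5539 J.
Work on gas = −W_by = 5539 J.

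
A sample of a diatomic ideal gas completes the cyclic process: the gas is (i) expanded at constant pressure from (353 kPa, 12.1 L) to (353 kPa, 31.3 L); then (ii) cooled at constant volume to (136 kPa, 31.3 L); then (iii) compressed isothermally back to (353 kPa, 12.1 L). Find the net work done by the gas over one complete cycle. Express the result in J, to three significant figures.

Leg (i): W = PΔV = (353)(31.3 − 12.1) = 6778 J.
Leg (ii): W = 0.
Leg (iii): W = PᵢVᵢ ln(V_f/Vᵢ) = (4257) ln(12.1/31.3) = -4046 J.
W_net = 6778 − 4046 = 2732 J.

W_net ≈ 2730 J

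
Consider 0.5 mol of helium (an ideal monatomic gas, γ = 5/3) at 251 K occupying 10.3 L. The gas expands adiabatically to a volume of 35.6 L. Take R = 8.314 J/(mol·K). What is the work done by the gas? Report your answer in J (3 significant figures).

Adiabatic: TV^(γ−1) = const with γ = 5/3.
T₂ = T₁ (V₁/V₂)^(γ−1) = 251 × (10.3/35.6)^0.667 = 251 × 0.4374 = 109.8 K.
W_by = nCᵥ(T₁ − T₂) = (0.5)(12.47)(251 − 109.8) = 880.5 J.

W ≈ 880 J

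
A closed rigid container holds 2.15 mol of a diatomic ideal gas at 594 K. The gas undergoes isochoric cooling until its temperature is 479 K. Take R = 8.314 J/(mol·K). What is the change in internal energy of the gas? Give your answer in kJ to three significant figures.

Constant volume ⇒ W = 0, so Q = ΔU = nCᵥΔT with Cᵥ = 5R/2 = 20.79 J/(mol·K).
ΔU = (2.15)(20.79)(479 − 594) = -5139 J.

ΔU ≈ -5.14 kJ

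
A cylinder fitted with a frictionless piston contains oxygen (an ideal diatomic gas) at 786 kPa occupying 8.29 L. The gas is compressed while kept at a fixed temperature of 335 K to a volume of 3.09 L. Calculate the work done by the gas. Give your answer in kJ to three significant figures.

Isothermal: W = nRT ln(V₂/V₁) = P₁V₁ ln(V₂/V₁).
P₁V₁ = (786 kPa)(8.29 L) = 6516 J.
W = 6516 × ln(3.09/8.29) = 6516 × -0.9869
W_by_gas = -6430 J.

W ≈ -6.43 kJ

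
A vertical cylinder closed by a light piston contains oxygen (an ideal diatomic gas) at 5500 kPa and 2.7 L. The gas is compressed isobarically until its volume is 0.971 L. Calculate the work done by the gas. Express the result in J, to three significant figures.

W ≈ -9510 J

Isobaric: W = P ΔV.
W = (5500 kPa)(0.971 − 2.7 L) = (5500)(-1.729) = -9510 J.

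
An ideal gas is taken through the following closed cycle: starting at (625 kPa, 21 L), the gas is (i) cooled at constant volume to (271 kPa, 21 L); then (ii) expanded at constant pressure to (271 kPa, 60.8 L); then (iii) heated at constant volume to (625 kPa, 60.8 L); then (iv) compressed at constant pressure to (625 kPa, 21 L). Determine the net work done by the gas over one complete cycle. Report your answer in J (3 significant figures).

W_net ≈ -14100 J

Constant-volume legs do no work.
W(ii) = (271)(60.8 − 21) = 10786 J; W(iv) = (625)(21 − 60.8) = -24875 J.
W_net = 10786 − 24875 = -14089 J (the counter-clockwise enclosed area).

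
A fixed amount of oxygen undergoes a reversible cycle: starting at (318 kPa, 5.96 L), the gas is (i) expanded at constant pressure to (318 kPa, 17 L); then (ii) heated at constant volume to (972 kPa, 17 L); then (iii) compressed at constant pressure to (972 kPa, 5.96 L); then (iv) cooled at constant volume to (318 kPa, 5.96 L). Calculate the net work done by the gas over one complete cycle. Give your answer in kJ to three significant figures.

Constant-volume legs do no work.
W(i) = (318)(17 − 5.96) = 3511 J; W(iii) = (972)(5.96 − 17) = -10731 J.
W_net = 3511 − 10731 = -7220 J (the counter-clockwise enclosed area).

W_net ≈ -7.22 kJ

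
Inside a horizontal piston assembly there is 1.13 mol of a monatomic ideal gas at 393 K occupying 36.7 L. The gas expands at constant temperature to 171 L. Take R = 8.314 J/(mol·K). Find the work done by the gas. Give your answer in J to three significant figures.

Isothermal: W = nRT ln(V₂/V₁).
W = (1.13)(8.314)(393) × ln(171/36.7)
  = 3692 × 1.539
W_by_gas = 5682 J.

W ≈ 5680 J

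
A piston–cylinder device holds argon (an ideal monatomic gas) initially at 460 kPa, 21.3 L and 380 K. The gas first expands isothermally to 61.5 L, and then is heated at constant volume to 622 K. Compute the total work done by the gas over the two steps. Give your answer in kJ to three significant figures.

Step 1 (isothermal): W = P₁V₁ ln(V₂/V₁) = (9798) ln(61.5/21.3) = 10389 J.
Step 2 (isochoric): W = 0 (constant volume).
W_total = 10389 + 0 = 10389 J.

W_total ≈ 10.4 kJ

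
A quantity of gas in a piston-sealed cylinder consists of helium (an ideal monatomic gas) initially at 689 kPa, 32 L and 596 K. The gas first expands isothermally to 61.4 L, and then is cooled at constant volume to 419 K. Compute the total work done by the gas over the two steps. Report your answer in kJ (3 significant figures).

W_total ≈ 14.4 kJ

Step 1 (isothermal): W = P₁V₁ ln(V₂/V₁) = (22048) ln(61.4/32) = 14368 J.
Step 2 (isochoric): W = 0 (constant volume).
W_total = 14368 + 0 = 14368 J.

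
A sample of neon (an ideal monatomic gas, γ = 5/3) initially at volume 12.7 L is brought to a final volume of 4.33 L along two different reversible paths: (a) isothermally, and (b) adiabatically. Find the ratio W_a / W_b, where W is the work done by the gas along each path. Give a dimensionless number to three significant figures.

Path (a) isothermal: W = P₁V₁ ln(V₂/V₁) → W_a/(P₁V₁) = -1.076.
Path (b) adiabatic: W = P₁V₁(1 − (V₁/V₂)^(γ−1))/(γ−1) → W_b/(P₁V₁) = -1.574.
W_a / W_b = -1.076 / -1.574 = 0.6838.

W_a / W_b ≈ 0.684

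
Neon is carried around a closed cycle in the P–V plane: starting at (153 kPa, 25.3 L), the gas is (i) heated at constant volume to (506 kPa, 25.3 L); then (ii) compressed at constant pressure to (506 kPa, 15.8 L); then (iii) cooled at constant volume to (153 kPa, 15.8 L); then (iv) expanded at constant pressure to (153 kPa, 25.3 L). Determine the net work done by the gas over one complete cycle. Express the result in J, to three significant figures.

W_net ≈ -3350 J

Constant-volume legs do no work.
W(ii) = (506)(15.8 − 25.3) = -4807 J; W(iv) = (153)(25.3 − 15.8) = 1454 J.
W_net = -4807 + 1454 = -3354 J (the counter-clockwise enclosed area).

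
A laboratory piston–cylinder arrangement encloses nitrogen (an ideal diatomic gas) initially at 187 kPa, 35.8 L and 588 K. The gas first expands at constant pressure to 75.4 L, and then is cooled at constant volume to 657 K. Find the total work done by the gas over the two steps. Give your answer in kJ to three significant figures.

W_total ≈ 7.41 kJ

Step 1 (isobaric): W = PΔV = (187 kPa)(75.4 − 35.8 L) = 7405 J.
Step 2 (isochoric): W = 0 (constant volume).
W_total = 7405 + 0 = 7405 J.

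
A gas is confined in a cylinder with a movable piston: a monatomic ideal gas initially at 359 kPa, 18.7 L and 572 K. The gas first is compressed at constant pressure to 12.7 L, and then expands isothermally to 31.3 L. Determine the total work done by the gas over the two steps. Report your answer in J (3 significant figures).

Step 1 (isobaric): W = PΔV = (359 kPa)(12.7 − 18.7 L) = -2154 J.
After step 1: P = 359 kPa, V = 12.7 L, T = 388.5 K.
Step 2 (isothermal): W = P₁V₁ ln(V₂/V₁) = (4559) ln(31.3/12.7) = 4113 J.
W_total = -2154 + 4113 = 1959 J.

W_total ≈ 1960 J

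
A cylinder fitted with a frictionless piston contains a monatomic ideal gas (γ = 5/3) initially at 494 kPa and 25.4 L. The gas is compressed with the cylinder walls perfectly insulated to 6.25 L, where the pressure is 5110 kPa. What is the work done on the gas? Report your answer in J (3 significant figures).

Adiabatic: W = (P₁V₁ − P₂V₂)/(γ − 1) with γ = 5/3.
P₁V₁ = 12548 J, P₂V₂ = 31938 J.
W = (12548 − 31938) / 0.6667 = -29085 J.
Work on gas = −W_by = 29085 J.

W ≈ 29100 J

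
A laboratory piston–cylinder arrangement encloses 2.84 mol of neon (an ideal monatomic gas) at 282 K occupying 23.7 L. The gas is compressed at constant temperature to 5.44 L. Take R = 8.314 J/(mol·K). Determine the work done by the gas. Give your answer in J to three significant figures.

Isothermal: W = nRT ln(V₂/V₁).
W = (2.84)(8.314)(282) × ln(5.44/23.7)
  = 6659 × -1.472
W_by_gas = -9799 J.

W ≈ -9800 J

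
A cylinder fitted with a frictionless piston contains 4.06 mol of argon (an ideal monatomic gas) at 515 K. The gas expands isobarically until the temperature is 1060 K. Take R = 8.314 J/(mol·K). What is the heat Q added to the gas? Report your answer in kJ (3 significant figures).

Q ≈ 46.0 kJ

Isobaric: W = nRΔT = (4.06)(8.314)(545) = 18396 J.
ΔU = nCᵥΔT with Cᵥ = 3R/2: ΔU = (4.06)(12.47)(545) = 27595 J.
Q = ΔU + W = 27595 + 18396 = 45991 J.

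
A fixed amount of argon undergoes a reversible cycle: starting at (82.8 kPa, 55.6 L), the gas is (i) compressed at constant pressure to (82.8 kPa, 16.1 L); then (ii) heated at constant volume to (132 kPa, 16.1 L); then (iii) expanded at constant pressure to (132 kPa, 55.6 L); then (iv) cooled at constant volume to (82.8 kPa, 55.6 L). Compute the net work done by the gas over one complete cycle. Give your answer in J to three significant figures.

W_net ≈ 1940 J

Constant-volume legs do no work.
W(i) = (82.8)(16.1 − 55.6) = -3271 J; W(iii) = (132)(55.6 − 16.1) = 5214 J.
W_net = -3271 + 5214 = 1943 J (the clockwise enclosed area).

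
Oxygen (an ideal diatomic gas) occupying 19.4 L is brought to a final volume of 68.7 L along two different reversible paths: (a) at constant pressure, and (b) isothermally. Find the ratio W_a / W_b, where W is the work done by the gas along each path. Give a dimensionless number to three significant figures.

W_a / W_b ≈ 2.01

Path (a) isobaric: W = P₁(V₂ − V₁) → W_a/(P₁V₁) = 2.541.
Path (b) isothermal: W = P₁V₁ ln(V₂/V₁) → W_b/(P₁V₁) = 1.264.
W_a / W_b = 2.541 / 1.264 = 2.01.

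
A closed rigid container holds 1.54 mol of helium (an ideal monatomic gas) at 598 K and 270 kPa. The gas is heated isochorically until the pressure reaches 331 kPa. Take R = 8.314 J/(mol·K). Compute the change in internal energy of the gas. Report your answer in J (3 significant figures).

ΔU ≈ 2590 J

Constant volume ⇒ W = 0, so Q = ΔU = nCᵥΔT with Cᵥ = 3R/2 = 12.47 J/(mol·K).
At constant V, T₂/T₁ = P₂/P₁ ⇒ ΔT = T₁(P₂/P₁ − 1) = 598·(331/270 − 1) = 135.1 K.
ΔU = (1.54)(12.47)(135.1) = 2595 J.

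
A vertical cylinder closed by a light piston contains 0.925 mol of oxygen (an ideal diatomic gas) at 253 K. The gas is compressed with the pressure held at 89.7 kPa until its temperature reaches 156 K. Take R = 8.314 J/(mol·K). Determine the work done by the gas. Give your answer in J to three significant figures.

Isobaric: W = P ΔV = nR ΔT.
W = (0.925)(8.314)(156 − 253) = -746 J.

W ≈ -746 J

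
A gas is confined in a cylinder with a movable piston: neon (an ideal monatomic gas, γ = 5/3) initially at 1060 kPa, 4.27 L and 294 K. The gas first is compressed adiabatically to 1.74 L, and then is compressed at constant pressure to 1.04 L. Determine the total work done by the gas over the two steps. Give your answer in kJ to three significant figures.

W_total ≈ -8.88 kJ

Step 1 (adiabatic): W = (P₁V₁ − P₂V₂)/(γ−1) = (4526 − 8235)/0.667 = -5563 J.
After step 1: P = 4733 kPa, V = 1.74 L, T = 534.9 K.
Step 2 (isobaric): W = PΔV = (4733 kPa)(1.04 − 1.74 L) = -3313 J.
W_total = -5563 − 3313 = -8876 J.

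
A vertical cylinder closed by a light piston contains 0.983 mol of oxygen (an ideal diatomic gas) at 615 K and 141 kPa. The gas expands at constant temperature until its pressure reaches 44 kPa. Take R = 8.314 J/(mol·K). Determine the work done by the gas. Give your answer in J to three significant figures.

Isothermal process: W = nRT ln(V₂/V₁) = nRT ln(P₁/P₂).
W = (0.983)(8.314)(615) × ln(141/44)
  = 5026 × ln(3.205) = 5026 × 1.165
W_by_gas = 5853 J.

W ≈ 5850 J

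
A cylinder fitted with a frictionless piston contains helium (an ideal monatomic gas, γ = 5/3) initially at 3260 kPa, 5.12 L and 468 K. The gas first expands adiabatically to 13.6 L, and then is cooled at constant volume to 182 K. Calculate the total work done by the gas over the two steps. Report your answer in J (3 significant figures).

W_total ≈ 12000 J

Step 1 (adiabatic): W = (P₁V₁ − P₂V₂)/(γ−1) = (16691 − 8702)/0.667 = 11983 J.
Step 2 (isochoric): W = 0 (constant volume).
W_total = 11983 + 0 = 11983 J.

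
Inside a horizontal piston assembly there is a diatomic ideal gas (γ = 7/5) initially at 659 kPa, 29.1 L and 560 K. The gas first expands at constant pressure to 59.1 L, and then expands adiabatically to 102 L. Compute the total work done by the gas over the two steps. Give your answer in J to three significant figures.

Step 1 (isobaric): W = PΔV = (659 kPa)(59.1 − 29.1 L) = 19770 J.
After step 1: P = 659 kPa, V = 59.1 L, T = 1137 K.
Step 2 (adiabatic): W = (P₁V₁ − P₂V₂)/(γ−1) = (38947 − 31309)/0.4 = 19095 J.
W_total = 19770 + 19095 = 38865 J.

W_total ≈ 38900 J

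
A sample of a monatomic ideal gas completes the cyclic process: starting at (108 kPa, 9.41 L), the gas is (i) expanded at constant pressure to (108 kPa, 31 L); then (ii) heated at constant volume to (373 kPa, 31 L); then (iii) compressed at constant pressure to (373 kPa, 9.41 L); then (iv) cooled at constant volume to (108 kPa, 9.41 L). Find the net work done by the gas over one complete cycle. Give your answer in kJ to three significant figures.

Constant-volume legs do no work.
W(i) = (108)(31 − 9.41) = 2332 J; W(iii) = (373)(9.41 − 31) = -8053 J.
W_net = 2332 − 8053 = -5721 J (the counter-clockwise enclosed area).

W_net ≈ -5.72 kJ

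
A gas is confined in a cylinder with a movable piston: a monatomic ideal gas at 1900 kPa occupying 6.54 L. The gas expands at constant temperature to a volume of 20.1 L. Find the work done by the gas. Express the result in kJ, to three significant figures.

Isothermal: W = nRT ln(V₂/V₁) = P₁V₁ ln(V₂/V₁).
P₁V₁ = (1900 kPa)(6.54 L) = 12426 J.
W = 12426 × ln(20.1/6.54) = 12426 × 1.123
W_by_gas = 13952 J.

W ≈ 14.0 kJ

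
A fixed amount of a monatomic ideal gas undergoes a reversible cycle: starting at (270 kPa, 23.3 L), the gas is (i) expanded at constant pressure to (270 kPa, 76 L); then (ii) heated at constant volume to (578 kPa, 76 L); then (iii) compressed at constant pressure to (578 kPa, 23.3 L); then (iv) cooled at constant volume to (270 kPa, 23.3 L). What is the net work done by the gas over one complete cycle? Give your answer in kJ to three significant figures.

Constant-volume legs do no work.
W(i) = (270)(76 − 23.3) = 14229 J; W(iii) = (578)(23.3 − 76) = -30461 J.
W_net = 14229 − 30461 = -16232 J (the counter-clockwise enclosed area).

W_net ≈ -16.2 kJ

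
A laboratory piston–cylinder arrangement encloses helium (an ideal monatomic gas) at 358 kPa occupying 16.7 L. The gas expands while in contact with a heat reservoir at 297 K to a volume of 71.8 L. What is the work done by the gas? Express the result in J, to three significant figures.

Isothermal: W = nRT ln(V₂/V₁) = P₁V₁ ln(V₂/V₁).
P₁V₁ = (358 kPa)(16.7 L) = 5979 J.
W = 5979 × ln(71.8/16.7) = 5979 × 1.458
W_by_gas = 8720 J.

W ≈ 8720 J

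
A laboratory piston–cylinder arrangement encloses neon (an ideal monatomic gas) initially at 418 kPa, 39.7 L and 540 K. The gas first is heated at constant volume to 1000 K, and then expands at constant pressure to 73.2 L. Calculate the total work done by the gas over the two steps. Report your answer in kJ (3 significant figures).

W_total ≈ 25.9 kJ

Step 1 (isochoric): W = 0 (constant volume).
After step 1: P = 774.1 kPa (V unchanged).
Step 2 (isobaric): W = PΔV = (774.1 kPa)(73.2 − 39.7 L) = 25931 J.
W_total = 0 + 25931 = 25931 J.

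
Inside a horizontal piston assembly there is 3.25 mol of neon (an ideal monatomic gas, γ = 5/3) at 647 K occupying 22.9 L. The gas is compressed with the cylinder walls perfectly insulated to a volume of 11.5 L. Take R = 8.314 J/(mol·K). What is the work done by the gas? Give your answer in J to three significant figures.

W ≈ -15300 J

Adiabatic: TV^(γ−1) = const with γ = 5/3.
T₂ = T₁ (V₁/V₂)^(γ−1) = 647 × (22.9/11.5)^0.667 = 647 × 1.583 = 1024 K.
W_by = nCᵥ(T₁ − T₂) = (3.25)(12.47)(647 − 1024) = -15283 J.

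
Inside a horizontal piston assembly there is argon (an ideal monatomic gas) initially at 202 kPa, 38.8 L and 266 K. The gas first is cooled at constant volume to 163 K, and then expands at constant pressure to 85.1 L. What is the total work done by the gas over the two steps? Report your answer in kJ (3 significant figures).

W_total ≈ 5.73 kJ

Step 1 (isochoric): W = 0 (constant volume).
After step 1: P = 123.8 kPa (V unchanged).
Step 2 (isobaric): W = PΔV = (123.8 kPa)(85.1 − 38.8 L) = 5731 J.
W_total = 0 + 5731 = 5731 J.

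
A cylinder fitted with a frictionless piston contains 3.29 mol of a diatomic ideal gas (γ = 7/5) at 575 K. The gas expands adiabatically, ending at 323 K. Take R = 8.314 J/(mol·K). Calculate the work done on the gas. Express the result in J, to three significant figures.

W ≈ -17200 J

Adiabatic ⇒ Q = 0, so W_by = −ΔU = nCᵥ(T₁ − T₂).
Cᵥ = 5R/2 = 20.79 J/(mol·K).
W = (3.29)(20.79)(575 − 323) = 17232 J.
Work on gas = −W_by = -17232 J.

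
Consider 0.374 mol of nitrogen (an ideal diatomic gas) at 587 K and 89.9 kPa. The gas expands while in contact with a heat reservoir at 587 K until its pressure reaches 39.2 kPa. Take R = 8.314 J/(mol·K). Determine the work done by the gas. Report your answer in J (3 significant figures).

W ≈ 1510 J

Isothermal process: W = nRT ln(V₂/V₁) = nRT ln(P₁/P₂).
W = (0.374)(8.314)(587) × ln(89.9/39.2)
  = 1825 × ln(2.293) = 1825 × 0.83
W_by_gas = 1515 J.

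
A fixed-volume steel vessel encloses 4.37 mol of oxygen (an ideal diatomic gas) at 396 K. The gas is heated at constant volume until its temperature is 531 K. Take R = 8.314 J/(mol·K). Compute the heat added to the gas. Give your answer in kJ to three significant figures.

Q ≈ 12.3 kJ

Constant volume ⇒ W = 0, so Q = ΔU = nCᵥΔT with Cᵥ = 5R/2 = 20.79 J/(mol·K).
ΔU = (4.37)(20.79)(531 − 396) = 12262 J.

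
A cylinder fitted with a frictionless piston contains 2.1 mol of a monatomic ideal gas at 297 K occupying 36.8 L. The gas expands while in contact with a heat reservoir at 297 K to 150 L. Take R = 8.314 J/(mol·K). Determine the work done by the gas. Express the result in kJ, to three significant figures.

W ≈ 7.29 kJ

Isothermal: W = nRT ln(V₂/V₁).
W = (2.1)(8.314)(297) × ln(150/36.8)
  = 5185 × 1.405
W_by_gas = 7286 J.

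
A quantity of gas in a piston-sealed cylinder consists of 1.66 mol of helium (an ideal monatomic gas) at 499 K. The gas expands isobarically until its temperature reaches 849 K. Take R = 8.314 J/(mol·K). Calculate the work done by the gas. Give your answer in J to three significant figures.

W ≈ 4830 J

Isobaric: W = P ΔV = nR ΔT.
W = (1.66)(8.314)(849 − 499) = 4830 J.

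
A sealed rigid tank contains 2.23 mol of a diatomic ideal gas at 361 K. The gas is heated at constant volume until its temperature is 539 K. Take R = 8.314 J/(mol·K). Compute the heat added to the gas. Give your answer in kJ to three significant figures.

Q ≈ 8.25 kJ

Constant volume ⇒ W = 0, so Q = ΔU = nCᵥΔT with Cᵥ = 5R/2 = 20.79 J/(mol·K).
ΔU = (2.23)(20.79)(539 − 361) = 8250 J.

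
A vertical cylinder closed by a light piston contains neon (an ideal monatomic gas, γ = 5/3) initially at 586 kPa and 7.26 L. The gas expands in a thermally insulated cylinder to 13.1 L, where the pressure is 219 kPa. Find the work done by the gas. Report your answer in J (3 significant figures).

W ≈ 2080 J

Adiabatic: W = (P₁V₁ − P₂V₂)/(γ − 1) with γ = 5/3.
P₁V₁ = 4254 J, P₂V₂ = 2869 J.
W = (4254 − 2869) / 0.6667 = 2078 J.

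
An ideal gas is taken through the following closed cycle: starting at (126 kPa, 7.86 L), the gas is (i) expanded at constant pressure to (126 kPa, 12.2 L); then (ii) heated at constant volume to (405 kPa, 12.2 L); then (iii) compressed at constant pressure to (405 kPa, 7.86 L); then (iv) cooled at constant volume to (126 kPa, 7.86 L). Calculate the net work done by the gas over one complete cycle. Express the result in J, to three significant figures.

W_net ≈ -1210 J

Constant-volume legs do no work.
W(i) = (126)(12.2 − 7.86) = 546.8 J; W(iii) = (405)(7.86 − 12.2) = -1758 J.
W_net = 546.8 − 1758 = -1211 J (the counter-clockwise enclosed area).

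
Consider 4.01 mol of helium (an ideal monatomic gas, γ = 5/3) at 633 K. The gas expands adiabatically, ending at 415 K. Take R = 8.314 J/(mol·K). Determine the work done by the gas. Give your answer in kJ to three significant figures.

W ≈ 10.9 kJ

Adiabatic ⇒ Q = 0, so W_by = −ΔU = nCᵥ(T₁ − T₂).
Cᵥ = 3R/2 = 12.47 J/(mol·K).
W = (4.01)(12.47)(633 − 415) = 10902 J.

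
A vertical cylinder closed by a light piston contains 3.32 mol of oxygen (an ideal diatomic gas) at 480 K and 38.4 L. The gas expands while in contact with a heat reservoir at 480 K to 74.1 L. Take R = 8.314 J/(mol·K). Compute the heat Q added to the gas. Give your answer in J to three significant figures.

Q ≈ 8710 J

Isothermal ⇒ ΔU = 0, so Q = W = nRT ln(V₂/V₁).
Q = (3.32)(8.314)(480) ln(74.1/38.4) = 13249 × 0.6574 = 8709 J.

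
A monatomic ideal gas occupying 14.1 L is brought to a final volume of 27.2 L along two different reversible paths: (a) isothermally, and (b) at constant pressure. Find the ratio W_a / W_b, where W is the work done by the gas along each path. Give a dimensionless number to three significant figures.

Path (a) isothermal: W = P₁V₁ ln(V₂/V₁) → W_a/(P₁V₁) = 0.657.
Path (b) isobaric: W = P₁(V₂ − V₁) → W_b/(P₁V₁) = 0.9291.
W_a / W_b = 0.657 / 0.9291 = 0.7072.

W_a / W_b ≈ 0.707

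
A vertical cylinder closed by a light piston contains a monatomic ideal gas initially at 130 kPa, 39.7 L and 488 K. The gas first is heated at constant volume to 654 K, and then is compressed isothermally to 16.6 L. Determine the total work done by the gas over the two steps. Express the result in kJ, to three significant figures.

Step 1 (isochoric): W = 0 (constant volume).
After step 1: P = 174.2 kPa (V unchanged).
Step 2 (isothermal): W = P₁V₁ ln(V₂/V₁) = (6917) ln(16.6/39.7) = -6031 J.
W_total = 0 − 6031 = -6031 J.

W_total ≈ -6.03 kJ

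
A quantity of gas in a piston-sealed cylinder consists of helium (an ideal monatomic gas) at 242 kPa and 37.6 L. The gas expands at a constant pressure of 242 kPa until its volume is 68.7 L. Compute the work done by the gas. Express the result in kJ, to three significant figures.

W ≈ 7.53 kJ

Isobaric: W = P ΔV.
W = (242 kPa)(68.7 − 37.6 L) = (242)(31.1) = 7526 J.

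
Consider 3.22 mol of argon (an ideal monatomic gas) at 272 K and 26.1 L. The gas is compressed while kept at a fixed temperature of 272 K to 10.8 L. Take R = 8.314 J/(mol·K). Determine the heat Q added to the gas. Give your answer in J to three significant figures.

Isothermal ⇒ ΔU = 0, so Q = W = nRT ln(V₂/V₁).
Q = (3.22)(8.314)(272) ln(10.8/26.1) = 7282 × -0.8824 = -6425 J.

Q ≈ -6430 J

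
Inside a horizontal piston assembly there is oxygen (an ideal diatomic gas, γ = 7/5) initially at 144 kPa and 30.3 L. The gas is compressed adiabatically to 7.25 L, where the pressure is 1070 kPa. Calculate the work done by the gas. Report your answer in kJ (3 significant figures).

Adiabatic: W = (P₁V₁ − P₂V₂)/(γ − 1) with γ = 7/5.
P₁V₁ = 4363 J, P₂V₂ = 7758 J.
W = (4363 − 7758) / 0.4 = -8486 J.

W ≈ -8.49 kJ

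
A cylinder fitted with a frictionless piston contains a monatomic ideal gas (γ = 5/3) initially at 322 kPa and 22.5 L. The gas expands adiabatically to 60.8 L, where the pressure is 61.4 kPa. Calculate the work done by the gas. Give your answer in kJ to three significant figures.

W ≈ 5.27 kJ

Adiabatic: W = (P₁V₁ − P₂V₂)/(γ − 1) with γ = 5/3.
P₁V₁ = 7245 J, P₂V₂ = 3733 J.
W = (7245 − 3733) / 0.6667 = 5268 J.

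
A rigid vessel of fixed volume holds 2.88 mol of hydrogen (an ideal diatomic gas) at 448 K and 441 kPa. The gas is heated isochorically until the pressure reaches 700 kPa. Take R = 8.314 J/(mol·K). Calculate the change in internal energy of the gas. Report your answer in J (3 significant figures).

Constant volume ⇒ W = 0, so Q = ΔU = nCᵥΔT with Cᵥ = 5R/2 = 20.79 J/(mol·K).
At constant V, T₂/T₁ = P₂/P₁ ⇒ ΔT = T₁(P₂/P₁ − 1) = 448·(700/441 − 1) = 263.1 K.
ΔU = (2.88)(20.79)(263.1) = 15750 J.

ΔU ≈ 15800 J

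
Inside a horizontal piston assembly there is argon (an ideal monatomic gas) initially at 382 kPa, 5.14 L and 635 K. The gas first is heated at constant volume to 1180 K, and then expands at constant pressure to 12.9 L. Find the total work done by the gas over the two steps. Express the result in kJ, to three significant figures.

Step 1 (isochoric): W = 0 (constant volume).
After step 1: P = 709.9 kPa (V unchanged).
Step 2 (isobaric): W = PΔV = (709.9 kPa)(12.9 − 5.14 L) = 5509 J.
W_total = 0 + 5509 = 5509 J.

W_total ≈ 5.51 kJ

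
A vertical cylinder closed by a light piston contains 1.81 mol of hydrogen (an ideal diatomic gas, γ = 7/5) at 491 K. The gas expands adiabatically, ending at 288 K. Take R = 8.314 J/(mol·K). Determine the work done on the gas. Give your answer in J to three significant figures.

Adiabatic ⇒ Q = 0, so W_by = −ΔU = nCᵥ(T₁ − T₂).
Cᵥ = 5R/2 = 20.79 J/(mol·K).
W = (1.81)(20.79)(491 − 288) = 7637 J.
Work on gas = −W_by = -7637 J.

W ≈ -7640 J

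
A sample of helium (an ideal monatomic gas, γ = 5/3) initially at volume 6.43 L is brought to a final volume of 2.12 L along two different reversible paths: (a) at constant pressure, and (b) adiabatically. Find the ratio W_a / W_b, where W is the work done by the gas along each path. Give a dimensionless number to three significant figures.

W_a / W_b ≈ 0.408

Path (a) isobaric: W = P₁(V₂ − V₁) → W_a/(P₁V₁) = -0.6703.
Path (b) adiabatic: W = P₁V₁(1 − (V₁/V₂)^(γ−1))/(γ−1) → W_b/(P₁V₁) = -1.643.
W_a / W_b = -0.6703 / -1.643 = 0.408.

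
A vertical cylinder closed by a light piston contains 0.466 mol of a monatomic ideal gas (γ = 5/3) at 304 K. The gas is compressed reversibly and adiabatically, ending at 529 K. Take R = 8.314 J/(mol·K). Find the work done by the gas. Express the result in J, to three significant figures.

Adiabatic ⇒ Q = 0, so W_by = −ΔU = nCᵥ(T₁ − T₂).
Cᵥ = 3R/2 = 12.47 J/(mol·K).
W = (0.466)(12.47)(304 − 529) = -1308 J.

W ≈ -1310 J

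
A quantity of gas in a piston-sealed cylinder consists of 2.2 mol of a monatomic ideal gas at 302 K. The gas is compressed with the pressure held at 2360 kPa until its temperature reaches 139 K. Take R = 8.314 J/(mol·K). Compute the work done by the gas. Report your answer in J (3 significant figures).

W ≈ -2980 J

Isobaric: W = P ΔV = nR ΔT.
W = (2.2)(8.314)(139 − 302) = -2981 J.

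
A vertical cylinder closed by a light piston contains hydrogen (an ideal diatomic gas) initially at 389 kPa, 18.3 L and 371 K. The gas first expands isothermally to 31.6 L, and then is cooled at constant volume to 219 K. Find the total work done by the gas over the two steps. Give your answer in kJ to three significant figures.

Step 1 (isothermal): W = P₁V₁ ln(V₂/V₁) = (7119) ln(31.6/18.3) = 3889 J.
Step 2 (isochoric): W = 0 (constant volume).
W_total = 3889 + 0 = 3889 J.

W_total ≈ 3.89 kJ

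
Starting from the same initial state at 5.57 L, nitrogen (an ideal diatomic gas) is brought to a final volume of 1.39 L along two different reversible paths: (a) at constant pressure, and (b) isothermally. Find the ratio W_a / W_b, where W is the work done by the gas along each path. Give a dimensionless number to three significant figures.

Path (a) isobaric: W = P₁(V₂ − V₁) → W_a/(P₁V₁) = -0.7504.
Path (b) isothermal: W = P₁V₁ ln(V₂/V₁) → W_b/(P₁V₁) = -1.388.
W_a / W_b = -0.7504 / -1.388 = 0.5406.

W_a / W_b ≈ 0.541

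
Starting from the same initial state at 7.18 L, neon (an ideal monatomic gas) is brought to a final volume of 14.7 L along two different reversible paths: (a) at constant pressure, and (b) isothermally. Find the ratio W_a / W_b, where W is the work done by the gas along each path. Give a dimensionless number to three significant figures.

W_a / W_b ≈ 1.46

Path (a) isobaric: W = P₁(V₂ − V₁) → W_a/(P₁V₁) = 1.047.
Path (b) isothermal: W = P₁V₁ ln(V₂/V₁) → W_b/(P₁V₁) = 0.7165.
W_a / W_b = 1.047 / 0.7165 = 1.462.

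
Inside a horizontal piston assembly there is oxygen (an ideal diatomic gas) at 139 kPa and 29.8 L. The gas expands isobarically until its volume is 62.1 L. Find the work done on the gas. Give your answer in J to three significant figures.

W ≈ -4490 J

Isobaric: W = P ΔV.
W = (139 kPa)(62.1 − 29.8 L) = (139)(32.3) = 4490 J.
Work on gas = −W_by = -4490 J.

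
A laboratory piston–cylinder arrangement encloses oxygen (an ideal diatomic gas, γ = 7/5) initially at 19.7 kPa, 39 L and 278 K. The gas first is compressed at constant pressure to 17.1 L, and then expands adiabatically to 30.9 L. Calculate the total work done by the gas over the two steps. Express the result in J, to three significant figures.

Step 1 (isobaric): W = PΔV = (19.7 kPa)(17.1 − 39 L) = -431.4 J.
After step 1: P = 19.7 kPa, V = 17.1 L, T = 121.9 K.
Step 2 (adiabatic): W = (P₁V₁ − P₂V₂)/(γ−1) = (336.9 − 265.9)/0.4 = 177.5 J.
W_total = -431.4 + 177.5 = -253.9 J.

W_total ≈ -254 J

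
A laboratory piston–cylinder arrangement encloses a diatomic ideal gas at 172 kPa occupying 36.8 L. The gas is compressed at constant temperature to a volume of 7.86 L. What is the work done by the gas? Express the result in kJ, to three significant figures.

W ≈ -9.77 kJ

Isothermal: W = nRT ln(V₂/V₁) = P₁V₁ ln(V₂/V₁).
P₁V₁ = (172 kPa)(36.8 L) = 6330 J.
W = 6330 × ln(7.86/36.8) = 6330 × -1.544
W_by_gas = -9771 J.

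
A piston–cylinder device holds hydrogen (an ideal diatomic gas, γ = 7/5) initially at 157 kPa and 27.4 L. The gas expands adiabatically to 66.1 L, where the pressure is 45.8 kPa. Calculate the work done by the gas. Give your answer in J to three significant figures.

Adiabatic: W = (P₁V₁ − P₂V₂)/(γ − 1) with γ = 7/5.
P₁V₁ = 4302 J, P₂V₂ = 3027 J.
W = (4302 − 3027) / 0.4 = 3186 J.

W ≈ 3190 J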